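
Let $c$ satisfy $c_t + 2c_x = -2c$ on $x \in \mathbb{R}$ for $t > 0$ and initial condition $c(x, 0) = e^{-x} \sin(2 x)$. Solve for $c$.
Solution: Substitute $c = e^{-x}u$, i.e. $u = e^{x}c$.
By the product rule, $c_x = e^{-x}(u_x - u)$, $c_t = e^{-x}u_t$.
Substituting into the PDE and dividing by $e^{-x}$: $u_t + 2(u_x - u) = -2u$.
The lower-order terms cancel, leaving the standard advection equation $u_t + 2u_x = 0$.
Initial data for $u$: $u(x,0) = e^{x}c(x,0) = \sin(2 x)$.
Solve for $u$:
  By method of characteristics (waves move right with speed 2):
  Along characteristics $x - 2t =$ const, $u$ is constant, so $u(x,t) = f(x - 2t)$ with $f = u( \cdot , 0)$.
Hence $u(x,t) = - \sin(4 t - 2 x)$.
Transform back: $c(x,t) = e^{-x}u(x,t)$.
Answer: $c(x, t) = - e^{-x} \sin(4 t - 2 x)$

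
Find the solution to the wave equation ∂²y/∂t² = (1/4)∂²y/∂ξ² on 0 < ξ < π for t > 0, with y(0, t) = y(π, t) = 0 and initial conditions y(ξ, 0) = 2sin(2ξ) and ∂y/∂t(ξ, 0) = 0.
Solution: Using separation of variables y = X(ξ)T(t):
Eigenfunctions: sin(nξ), n = 1, 2, 3, ...
General solution: y(ξ, t) = Σ [A_n cos(n t/2) + B_n sin(n t/2)] sin(nξ)
From y(ξ,0) = 2sin(2ξ): A_2=2. From y_t(ξ,0) = 0: all B_n = 0.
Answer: y(ξ, t) = 2sin(2ξ)cos(t)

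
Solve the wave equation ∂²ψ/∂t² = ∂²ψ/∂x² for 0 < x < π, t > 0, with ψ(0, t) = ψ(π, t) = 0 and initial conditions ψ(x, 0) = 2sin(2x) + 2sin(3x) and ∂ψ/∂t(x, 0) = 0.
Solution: Using separation of variables ψ = X(x)T(t):
Eigenfunctions: sin(nx), n = 1, 2, 3, ...
General solution: ψ(x, t) = Σ [A_n cos(n t) + B_n sin(n t)] sin(nx)
From ψ(x,0) = 2sin(2x) + 2sin(3x): A_2=2, A_3=2. From ψ_t(x,0) = 0: all B_n = 0.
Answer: ψ(x, t) = 2sin(2x)cos(2t) + 2sin(3x)cos(3t)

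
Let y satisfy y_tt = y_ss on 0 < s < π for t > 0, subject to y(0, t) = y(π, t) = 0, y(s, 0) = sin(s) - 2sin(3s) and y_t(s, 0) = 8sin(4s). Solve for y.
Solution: Using separation of variables y = X(s)T(t):
Eigenfunctions: sin(ns), n = 1, 2, 3, ...
General solution: y(s, t) = Σ [A_n cos(n t) + B_n sin(n t)] sin(ns)
From y(s,0) = sin(s) - 2sin(3s): A_1=1, A_3=-2. From y_t(s,0) = 8sin(4s), using y_t(s,0) = Σ ω_n B_n sin(ns) with ω_n = n: B_4 = 8/4 = 2.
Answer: y(s, t) = sin(s)cos(t) - 2sin(3s)cos(3t) + 2sin(4s)sin(4t)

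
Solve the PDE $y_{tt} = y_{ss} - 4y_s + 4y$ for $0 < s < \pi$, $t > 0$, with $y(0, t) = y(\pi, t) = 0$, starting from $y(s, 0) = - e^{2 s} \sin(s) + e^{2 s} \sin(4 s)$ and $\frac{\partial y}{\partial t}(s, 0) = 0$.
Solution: Substitute $y = e^{2s}u$, i.e. $u = e^{-2s}y$.
By the product rule, $y_s = e^{2s}(u_s + 2u)$, $y_{ss} = e^{2s}(u_{ss} + 4u_s + 4u)$, $y_{tt} = e^{2s}u_{tt}$.
Substituting into the PDE and dividing by $e^{2s}$: $u_{tt} = (u_{ss} + 4u_s + 4u) - 4(u_s + 2u) + 4u$.
The lower-order terms cancel, leaving the standard wave equation $u_{tt} = u_{ss}$.
Initial data for $u$: $u(s,0) = e^{-2s}y(s,0) = - \sin(s) + \sin(4 s)$; $u_t(s,0) = e^{-2s}y_t(s,0) = 0$. The boundary conditions carry over: $u(0,t) = u(\pi,t) = 0$.
Solve for $u$:
  Using separation of variables $u = X(s)T(t)$:
  Eigenfunctions: $\sin(ns)$, $n = 1, 2, 3, \ldots$
  General solution: $u(s, t) = \sum [A_n \cos(n t) + B_n \sin(n t)] \sin(ns)$
  From $u(s,0) = - \sin(s) + \sin(4 s)$: $A_1=-1, A_4=1$. From $u_t(s,0) = 0$: all $B_n = 0$.
Hence $u(s,t) = - \sin(s) \cos(t) + \sin(4 s) \cos(4 t)$.
Transform back: $y(s,t) = e^{2s}u(s,t)$.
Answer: $y(s, t) = - e^{2 s} \sin(s) \cos(t) + e^{2 s} \sin(4 s) \cos(4 t)$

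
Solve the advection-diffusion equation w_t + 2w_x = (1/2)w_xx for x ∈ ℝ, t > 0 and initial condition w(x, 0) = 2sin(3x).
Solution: Change to a moving frame: let η = x - 2t, σ = t and write w(x,t) = u(η,σ).
By the chain rule w_t = u_σ - 2u_η, w_x = u_η, w_xx = u_ηη.
Then w_t + 2w_x = u_σ: the advection term cancels and the PDE becomes the heat equation u_σ = (1/2)u_ηη on η ∈ ℝ.
Initial data: u(η,0) = w(η,0) = 2sin(3η).
On η ∈ ℝ each mode satisfies (sin(nη))″ = -n² sin(nη), so exp(-n²σ/2) sin(nη) solves the heat equation; by superposition u(η,σ) = Σ c_n exp(-n²σ/2) sin(nη).
Reading off the coefficients: c_3=2, so u(η,σ) = 2exp(-9σ/2)sin(3η).
Substituting back η = x - 2t, σ = t: w(x,t) = u(x - 2t, t).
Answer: w(x, t) = -2exp(-9t/2)sin(6t - 3x)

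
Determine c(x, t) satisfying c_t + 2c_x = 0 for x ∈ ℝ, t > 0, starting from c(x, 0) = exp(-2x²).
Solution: By characteristics (dx/dt = 2), c(x,t) = f(x - 2t) with f = c(·, 0).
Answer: c(x, t) = exp(-2(-2t + x)²)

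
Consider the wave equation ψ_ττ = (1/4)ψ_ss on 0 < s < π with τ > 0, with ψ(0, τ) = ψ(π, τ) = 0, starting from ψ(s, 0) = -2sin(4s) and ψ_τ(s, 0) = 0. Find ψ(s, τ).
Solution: Using separation of variables ψ = X(s)T(τ):
Eigenfunctions: sin(ns), n = 1, 2, 3, ...
General solution: ψ(s, τ) = Σ [A_n cos(n τ/2) + B_n sin(n τ/2)] sin(ns)
From ψ(s,0) = -2sin(4s): A_4=-2. From ψ_τ(s,0) = 0: all B_n = 0.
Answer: ψ(s, τ) = -2sin(4s)cos(2τ)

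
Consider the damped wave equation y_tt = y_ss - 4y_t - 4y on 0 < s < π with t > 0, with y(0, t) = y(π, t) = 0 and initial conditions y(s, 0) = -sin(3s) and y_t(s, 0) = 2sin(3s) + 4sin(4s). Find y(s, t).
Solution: Substitute y = exp(-2t)u.
Then y_t = exp(-2t)(u_t - 2u), y_tt = exp(-2t)(u_tt - 4u_t + 4u), y_ss = exp(-2t)u_ss; substituting and dividing by exp(-2t), the lower-order terms cancel: u_tt = u_ss (standard wave equation).
Data for u: u(s,0) = y(s,0) = -sin(3s); u_t(s,0) = y_t(s,0) + 2y(s,0) = 4sin(4s). The boundary conditions carry over: u(0,t) = u(π,t) = 0.
Separating variables: u = Σ [A_n cos(ω_n t) + B_n sin(ω_n t)] sin(ns), ω_n = n. From ICs (B_n = velocity coefficient / ω_n): A_3=-1, B_4=1.
So u(s,t) = -sin(3s)cos(3t) + sin(4s)sin(4t), and y(s,t) = exp(-2t)u(s,t).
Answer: y(s, t) = -exp(-2t)sin(3s)cos(3t) + exp(-2t)sin(4s)sin(4t)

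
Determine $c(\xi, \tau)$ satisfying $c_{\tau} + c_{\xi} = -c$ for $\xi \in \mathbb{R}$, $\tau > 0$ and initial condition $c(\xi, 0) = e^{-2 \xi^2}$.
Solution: Substitute $c = e^{-\tau}u$, i.e. $u = e^{\tau}c$.
By the product rule, $c_{\tau} = e^{-\tau}(u_{\tau} - u)$, $c_{\xi} = e^{-\tau}u_{\xi}$.
Substituting into the PDE and dividing by $e^{-\tau}$: $u_{\tau} - u + u_{\xi} = -u$.
The lower-order terms cancel, leaving the standard advection equation $u_{\tau} + u_{\xi} = 0$.
Initial data for $u$: $u(\xi,0) = c(\xi,0) = e^{-2 \xi^2}$.
Solve for $u$:
  By method of characteristics (waves move right with speed 1):
  Along characteristics $\xi - \tau =$ const, $u$ is constant, so $u(\xi,\tau) = f(\xi - \tau)$ with $f = u( \cdot , 0)$.
Hence $u(\xi,\tau) = e^{-2 (\xi - \tau)^2}$.
Transform back: $c(\xi,\tau) = e^{-\tau}u(\xi,\tau)$.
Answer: $c(\xi, \tau) = e^{-\tau} e^{-2 (-\tau + \xi)^2}$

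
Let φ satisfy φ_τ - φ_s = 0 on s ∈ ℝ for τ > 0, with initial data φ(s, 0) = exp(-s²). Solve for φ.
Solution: By method of characteristics (waves move left with speed 1):
Along characteristics s + τ = const, φ is constant, so φ(s,τ) = f(s + τ) with f = φ(·, 0).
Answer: φ(s, τ) = exp(-(s + τ)²)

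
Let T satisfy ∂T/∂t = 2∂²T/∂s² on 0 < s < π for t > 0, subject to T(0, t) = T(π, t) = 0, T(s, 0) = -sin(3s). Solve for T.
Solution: Using separation of variables T = X(s)G(t):
Eigenfunctions: sin(ns), n = 1, 2, 3, ...
General solution: T(s, t) = Σ c_n sin(ns) exp(-2n² t)
Matching T(s,0) = -sin(3s) term by term: c_3=-1.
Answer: T(s, t) = -exp(-18t)sin(3s)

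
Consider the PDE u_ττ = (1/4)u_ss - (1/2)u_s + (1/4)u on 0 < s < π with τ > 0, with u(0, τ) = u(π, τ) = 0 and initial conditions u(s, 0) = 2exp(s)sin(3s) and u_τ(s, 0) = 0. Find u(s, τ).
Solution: Substitute u = exp(s)w.
Then u_s = exp(s)(w_s + w), u_ss = exp(s)(w_ss + 2w_s + w), u_ττ = exp(s)w_ττ; substituting and dividing by exp(s), the lower-order terms cancel: w_ττ = (1/4)w_ss (standard wave equation).
Data for w: w(s,0) = exp(-s)u(s,0) = 2sin(3s); w_τ(s,0) = exp(-s)u_τ(s,0) = 0. The boundary conditions carry over: w(0,τ) = w(π,τ) = 0.
Separating variables: w = Σ [A_n cos(ω_n τ) + B_n sin(ω_n τ)] sin(ns), ω_n = n/2. From ICs: A_3=2.
So w(s,τ) = 2sin(3s)cos(3τ/2), and u(s,τ) = exp(s)w(s,τ).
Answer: u(s, τ) = 2exp(s)sin(3s)cos(3τ/2)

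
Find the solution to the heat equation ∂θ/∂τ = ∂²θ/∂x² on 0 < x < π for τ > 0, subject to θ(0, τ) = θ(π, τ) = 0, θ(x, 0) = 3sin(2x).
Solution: Separating variables: θ = Σ c_n exp(-n²τ) sin(nx). From θ(x,0) = 3sin(2x): c_2=3.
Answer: θ(x, τ) = 3exp(-4τ)sin(2x)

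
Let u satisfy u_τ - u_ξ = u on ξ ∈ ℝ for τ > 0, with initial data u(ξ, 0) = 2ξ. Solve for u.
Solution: Substitute u = exp(τ)w, i.e. w = exp(-τ)u.
By the product rule, u_τ = exp(τ)(w_τ + w), u_ξ = exp(τ)w_ξ.
Substituting into the PDE and dividing by exp(τ): w_τ + w - w_ξ = w.
The lower-order terms cancel, leaving the standard advection equation w_τ - w_ξ = 0.
Initial data for w: w(ξ,0) = u(ξ,0) = 2ξ.
Solve for w:
  By method of characteristics (waves move left with speed 1):
  Along characteristics ξ + τ = const, w is constant, so w(ξ,τ) = f(ξ + τ) with f = w(·, 0).
Hence w(ξ,τ) = 2ξ + 2τ.
Transform back: u(ξ,τ) = exp(τ)w(ξ,τ).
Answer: u(ξ, τ) = 2ξexp(τ) + 2τexp(τ)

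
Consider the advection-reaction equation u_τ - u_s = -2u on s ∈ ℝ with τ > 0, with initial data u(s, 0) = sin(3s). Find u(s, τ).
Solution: Substitute u = exp(-2τ)w, i.e. w = exp(2τ)u.
By the product rule, u_τ = exp(-2τ)(w_τ - 2w), u_s = exp(-2τ)w_s.
Substituting into the PDE and dividing by exp(-2τ): w_τ - 2w - w_s = -2w.
The lower-order terms cancel, leaving the standard advection equation w_τ - w_s = 0.
Initial data for w: w(s,0) = u(s,0) = sin(3s).
Solve for w:
  By method of characteristics (waves move left with speed 1):
  Along characteristics s + τ = const, w is constant, so w(s,τ) = f(s + τ) with f = w(·, 0).
Hence w(s,τ) = sin(3s + 3τ).
Transform back: u(s,τ) = exp(-2τ)w(s,τ).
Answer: u(s, τ) = exp(-2τ)sin(3s + 3τ)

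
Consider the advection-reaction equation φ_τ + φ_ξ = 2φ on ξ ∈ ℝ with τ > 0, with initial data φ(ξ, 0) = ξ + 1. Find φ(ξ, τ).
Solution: Substitute φ = exp(2τ)u.
Then φ_τ = exp(2τ)(u_τ + 2u), φ_ξ = exp(2τ)u_ξ; substituting and dividing by exp(2τ), the lower-order terms cancel: u_τ + u_ξ = 0 (standard advection equation).
Data for u: u(ξ,0) = φ(ξ,0) = ξ + 1.
By characteristics (dξ/dτ = 1), u(ξ,τ) = f(ξ - τ) with f = u(·, 0).
So u(ξ,τ) = ξ - τ + 1, and φ(ξ,τ) = exp(2τ)u(ξ,τ).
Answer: φ(ξ, τ) = ξexp(2τ) - τexp(2τ) + exp(2τ)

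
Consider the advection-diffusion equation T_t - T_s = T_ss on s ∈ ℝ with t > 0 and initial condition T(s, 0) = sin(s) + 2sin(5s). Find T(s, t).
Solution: Change to a moving frame: let η = s + t, σ = t and write T(s,t) = u(η,σ).
By the chain rule T_t = u_σ + u_η, T_s = u_η, T_ss = u_ηη.
Then T_t - T_s = u_σ: the advection term cancels and the PDE becomes the heat equation u_σ = u_ηη on η ∈ ℝ.
Initial data: u(η,0) = T(η,0) = sin(η) + 2sin(5η).
On η ∈ ℝ each mode satisfies (sin(nη))″ = -n² sin(nη), so exp(-n²σ) sin(nη) solves the heat equation; by superposition u(η,σ) = Σ c_n exp(-n²σ) sin(nη).
Reading off the coefficients: c_1=1, c_5=2, so u(η,σ) = exp(-σ)sin(η) + 2exp(-25σ)sin(5η).
Substituting back η = s + t, σ = t: T(s,t) = u(s + t, t).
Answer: T(s, t) = exp(-t)sin(s + t) + 2exp(-25t)sin(5s + 5t)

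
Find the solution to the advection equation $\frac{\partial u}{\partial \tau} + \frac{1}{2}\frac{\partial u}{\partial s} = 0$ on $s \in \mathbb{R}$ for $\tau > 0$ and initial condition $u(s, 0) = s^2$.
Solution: By characteristics ($ds/d\tau = 1/2$), $u(s,\tau) = f(s - \frac{1}{2}\tau)$ with $f = u( \cdot , 0)$.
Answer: $u(s, \tau) = \frac{1}{4} \tau^2 -  \tau s + s^2$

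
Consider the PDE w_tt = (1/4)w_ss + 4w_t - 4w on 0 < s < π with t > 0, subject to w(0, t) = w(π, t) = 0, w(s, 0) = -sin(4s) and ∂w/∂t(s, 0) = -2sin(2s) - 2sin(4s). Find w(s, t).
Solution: Substitute w = exp(2t)u, i.e. u = exp(-2t)w.
By the product rule, w_t = exp(2t)(u_t + 2u), w_tt = exp(2t)(u_tt + 4u_t + 4u), w_ss = exp(2t)u_ss.
Substituting into the PDE and dividing by exp(2t): u_tt + 4u_t + 4u = (1/4)u_ss + 4(u_t + 2u) - 4u.
The lower-order terms cancel, leaving the standard wave equation u_tt = (1/4)u_ss.
Initial data for u: u(s,0) = w(s,0) = -sin(4s); u_t(s,0) = w_t(s,0) - 2w(s,0) = -2sin(2s). The boundary conditions carry over: u(0,t) = u(π,t) = 0.
Solve for u:
  Using separation of variables u = X(s)T(t):
  Eigenfunctions: sin(ns), n = 1, 2, 3, ...
  General solution: u(s, t) = Σ [A_n cos(n t/2) + B_n sin(n t/2)] sin(ns)
  From u(s,0) = -sin(4s): A_4=-1. From u_t(s,0) = -2sin(2s), using u_t(s,0) = Σ ω_n B_n sin(ns) with ω_n = n/2: B_2 = (-2)/1 = -2.
Hence u(s,t) = -2sin(2s)sin(t) - sin(4s)cos(2t).
Transform back: w(s,t) = exp(2t)u(s,t).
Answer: w(s, t) = -2exp(2t)sin(2s)sin(t) - exp(2t)sin(4s)cos(2t)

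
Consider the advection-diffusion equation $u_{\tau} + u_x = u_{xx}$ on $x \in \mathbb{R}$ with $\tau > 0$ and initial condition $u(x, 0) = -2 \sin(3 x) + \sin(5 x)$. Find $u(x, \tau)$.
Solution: Moving frame: $\eta = x - \tau$, $\sigma = \tau$, $u = w(\eta,\sigma)$, so $u_{\tau} = w_{\sigma} - w_{\eta}$ and $u_{xx} = w_{\eta\eta}$.
Hence $u_{\tau} + u_x = w_{\sigma}$ and the PDE becomes the heat equation $w_{\sigma} = w_{\eta\eta}$ on $\eta \in \mathbb{R}$.
Initial data: $w(\eta,0) = u(\eta,0) = -2 \sin(3 \eta) + \sin(5 \eta)$. Each mode $\sin(n\eta)$ decays as $e^{-n^2\sigma}$ on $\mathbb{R}$, so $w(\eta,\sigma) = \sum c_n e^{-n^2\sigma} \sin(n\eta)$ with $c_3=-2, c_5=1$: $w(\eta,\sigma) = -2 e^{-9 \sigma} \sin(3 \eta) + e^{-25 \sigma} \sin(5 \eta)$.
Substituting back: $u(x,\tau) = w(x - \tau, \tau)$.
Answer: $u(x, \tau) = 2 e^{-9 \tau} \sin(3 \tau - 3 x) -  e^{-25 \tau} \sin(5 \tau - 5 x)$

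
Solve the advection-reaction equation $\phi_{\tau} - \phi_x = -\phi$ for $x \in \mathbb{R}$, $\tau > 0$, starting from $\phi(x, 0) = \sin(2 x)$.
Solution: Substitute $\phi = e^{-\tau}u$, i.e. $u = e^{\tau}\phi$.
By the product rule, $\phi_{\tau} = e^{-\tau}(u_{\tau} - u)$, $\phi_x = e^{-\tau}u_x$.
Substituting into the PDE and dividing by $e^{-\tau}$: $u_{\tau} - u - u_x = -u$.
The lower-order terms cancel, leaving the standard advection equation $u_{\tau} - u_x = 0$.
Initial data for $u$: $u(x,0) = \phi(x,0) = \sin(2 x)$.
Solve for $u$:
  By method of characteristics (waves move left with speed 1):
  Along characteristics $x + \tau =$ const, $u$ is constant, so $u(x,\tau) = f(x + \tau)$ with $f = u( \cdot , 0)$.
Hence $u(x,\tau) = \sin(2 x + 2 \tau)$.
Transform back: $\phi(x,\tau) = e^{-\tau}u(x,\tau)$.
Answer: $\phi(x, \tau) = e^{-\tau} \sin(2 \tau + 2 x)$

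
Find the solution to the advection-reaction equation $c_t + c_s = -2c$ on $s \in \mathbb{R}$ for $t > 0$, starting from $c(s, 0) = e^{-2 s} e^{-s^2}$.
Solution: Substitute $c = e^{-2s}u$, i.e. $u = e^{2s}c$.
By the product rule, $c_s = e^{-2s}(u_s - 2u)$, $c_t = e^{-2s}u_t$.
Substituting into the PDE and dividing by $e^{-2s}$: $u_t + (u_s - 2u) = -2u$.
The lower-order terms cancel, leaving the standard advection equation $u_t + u_s = 0$.
Initial data for $u$: $u(s,0) = e^{2s}c(s,0) = e^{-s^2}$.
Solve for $u$:
  By method of characteristics (waves move right with speed 1):
  Along characteristics $s - t =$ const, $u$ is constant, so $u(s,t) = f(s - t)$ with $f = u( \cdot , 0)$.
Hence $u(s,t) = e^{-(s - t)^2}$.
Transform back: $c(s,t) = e^{-2s}u(s,t)$.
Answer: $c(s, t) = e^{-2 s} e^{-(s - t)^2}$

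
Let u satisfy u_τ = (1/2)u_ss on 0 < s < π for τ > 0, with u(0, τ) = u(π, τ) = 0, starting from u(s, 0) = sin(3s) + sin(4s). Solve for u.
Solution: Using separation of variables u = X(s)T(τ):
Eigenfunctions: sin(ns), n = 1, 2, 3, ...
General solution: u(s, τ) = Σ c_n sin(ns) exp(-n² τ/2)
Matching u(s,0) = sin(3s) + sin(4s) term by term: c_3=1, c_4=1.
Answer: u(s, τ) = exp(-8τ)sin(4s) + exp(-9τ/2)sin(3s)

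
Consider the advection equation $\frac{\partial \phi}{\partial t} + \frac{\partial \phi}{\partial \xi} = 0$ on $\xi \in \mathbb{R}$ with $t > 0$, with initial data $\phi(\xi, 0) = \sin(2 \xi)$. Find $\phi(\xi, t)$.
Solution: By method of characteristics (waves move right with speed 1):
Along characteristics $\xi - t =$ const, $\phi$ is constant, so $\phi(\xi,t) = f(\xi - t)$ with $f = \phi( \cdot , 0)$.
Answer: $\phi(\xi, t) = \sin(2 \xi - 2 t)$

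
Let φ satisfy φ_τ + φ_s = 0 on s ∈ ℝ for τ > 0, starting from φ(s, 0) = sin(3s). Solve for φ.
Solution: By characteristics (ds/dτ = 1), φ(s,τ) = f(s - τ) with f = φ(·, 0).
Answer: φ(s, τ) = sin(3s - 3τ)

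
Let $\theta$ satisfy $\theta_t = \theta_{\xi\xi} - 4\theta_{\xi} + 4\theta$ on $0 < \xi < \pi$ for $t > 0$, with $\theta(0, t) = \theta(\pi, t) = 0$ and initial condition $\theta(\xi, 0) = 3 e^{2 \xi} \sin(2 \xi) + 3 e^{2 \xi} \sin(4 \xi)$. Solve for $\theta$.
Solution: Substitute $\theta = e^{2\xi}u$, i.e. $u = e^{-2\xi}\theta$.
By the product rule, $\theta_{\xi} = e^{2\xi}(u_{\xi} + 2u)$, $\theta_{\xi\xi} = e^{2\xi}(u_{\xi\xi} + 4u_{\xi} + 4u)$, $\theta_t = e^{2\xi}u_t$.
Substituting into the PDE and dividing by $e^{2\xi}$: $u_t = (u_{\xi\xi} + 4u_{\xi} + 4u) - 4(u_{\xi} + 2u) + 4u$.
The lower-order terms cancel, leaving the standard heat equation $u_t = u_{\xi\xi}$.
Initial data for $u$: $u(\xi,0) = e^{-2\xi}\theta(\xi,0) = 3 \sin(2 \xi) + 3 \sin(4 \xi)$. The boundary conditions carry over: $u(0,t) = u(\pi,t) = 0$.
Solve for $u$:
  Using separation of variables $u = X(\xi)G(t)$:
  Eigenfunctions: $\sin(n\xi)$, $n = 1, 2, 3, \ldots$
  General solution: $u(\xi, t) = \sum c_n \sin(n\xi) e^{-n^2 t}$
  Matching $u(\xi,0) = 3 \sin(2 \xi) + 3 \sin(4 \xi)$ term by term: $c_2=3, c_4=3$.
Hence $u(\xi,t) = 3 e^{-4 t} \sin(2 \xi) + 3 e^{-16 t} \sin(4 \xi)$.
Transform back: $\theta(\xi,t) = e^{2\xi}u(\xi,t)$.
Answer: $\theta(\xi, t) = 3 e^{2 \xi} e^{-4 t} \sin(2 \xi) + 3 e^{2 \xi} e^{-16 t} \sin(4 \xi)$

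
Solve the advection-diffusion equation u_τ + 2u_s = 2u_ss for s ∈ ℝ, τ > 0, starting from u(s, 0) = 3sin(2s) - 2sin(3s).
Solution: Change to a moving frame: let η = s - 2τ, σ = τ and write u(s,τ) = w(η,σ).
By the chain rule u_τ = w_σ - 2w_η, u_s = w_η, u_ss = w_ηη.
Then u_τ + 2u_s = w_σ: the advection term cancels and the PDE becomes the heat equation w_σ = 2w_ηη on η ∈ ℝ.
Initial data: w(η,0) = u(η,0) = 3sin(2η) - 2sin(3η).
On η ∈ ℝ each mode satisfies (sin(nη))″ = -n² sin(nη), so exp(-2n²σ) sin(nη) solves the heat equation; by superposition w(η,σ) = Σ c_n exp(-2n²σ) sin(nη).
Reading off the coefficients: c_2=3, c_3=-2, so w(η,σ) = 3exp(-8σ)sin(2η) - 2exp(-18σ)sin(3η).
Substituting back η = s - 2τ, σ = τ: u(s,τ) = w(s - 2τ, τ).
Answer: u(s, τ) = 3exp(-8τ)sin(2s - 4τ) - 2exp(-18τ)sin(3s - 6τ)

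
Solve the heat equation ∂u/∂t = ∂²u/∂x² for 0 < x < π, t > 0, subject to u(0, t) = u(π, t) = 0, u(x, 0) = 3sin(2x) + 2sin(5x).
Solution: Separating variables: u = Σ c_n exp(-n²t) sin(nx). From u(x,0) = 3sin(2x) + 2sin(5x): c_2=3, c_5=2.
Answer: u(x, t) = 3exp(-4t)sin(2x) + 2exp(-25t)sin(5x)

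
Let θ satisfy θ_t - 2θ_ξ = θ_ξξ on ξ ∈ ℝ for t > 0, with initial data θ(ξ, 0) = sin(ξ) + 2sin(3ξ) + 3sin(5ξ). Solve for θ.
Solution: Moving frame: η = ξ + 2t, σ = t, θ = u(η,σ), so θ_t = u_σ + 2u_η and θ_ξξ = u_ηη.
Hence θ_t - 2θ_ξ = u_σ and the PDE becomes the heat equation u_σ = u_ηη on η ∈ ℝ.
Initial data: u(η,0) = θ(η,0) = sin(η) + 2sin(3η) + 3sin(5η). Each mode sin(nη) decays as exp(-n²σ) on ℝ, so u(η,σ) = Σ c_n exp(-n²σ) sin(nη) with c_1=1, c_3=2, c_5=3: u(η,σ) = exp(-σ)sin(η) + 2exp(-9σ)sin(3η) + 3exp(-25σ)sin(5η).
Substituting back: θ(ξ,t) = u(ξ + 2t, t).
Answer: θ(ξ, t) = exp(-t)sin(2t + ξ) + 2exp(-9t)sin(6t + 3ξ) + 3exp(-25t)sin(10t + 5ξ)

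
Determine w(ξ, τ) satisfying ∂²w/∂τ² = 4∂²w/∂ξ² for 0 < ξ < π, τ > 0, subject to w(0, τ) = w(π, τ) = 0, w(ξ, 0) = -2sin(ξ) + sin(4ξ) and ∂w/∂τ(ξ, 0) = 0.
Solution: Separating variables: w = Σ [A_n cos(ω_n τ) + B_n sin(ω_n τ)] sin(nξ), ω_n = 2n. From ICs: A_1=-2, A_4=1.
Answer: w(ξ, τ) = -2sin(ξ)cos(2τ) + sin(4ξ)cos(8τ)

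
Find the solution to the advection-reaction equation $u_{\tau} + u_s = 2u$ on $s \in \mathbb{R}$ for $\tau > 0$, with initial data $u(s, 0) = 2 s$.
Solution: Substitute $u = e^{2\tau}w$, i.e. $w = e^{-2\tau}u$.
By the product rule, $u_{\tau} = e^{2\tau}(w_{\tau} + 2w)$, $u_s = e^{2\tau}w_s$.
Substituting into the PDE and dividing by $e^{2\tau}$: $w_{\tau} + 2w + w_s = 2w$.
The lower-order terms cancel, leaving the standard advection equation $w_{\tau} + w_s = 0$.
Initial data for $w$: $w(s,0) = u(s,0) = 2 s$.
Solve for $w$:
  By method of characteristics (waves move right with speed 1):
  Along characteristics $s - \tau =$ const, $w$ is constant, so $w(s,\tau) = f(s - \tau)$ with $f = w( \cdot , 0)$.
Hence $w(s,\tau) = 2 s - 2 \tau$.
Transform back: $u(s,\tau) = e^{2\tau}w(s,\tau)$.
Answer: $u(s, \tau) = -2 \tau e^{2 \tau} + 2 s e^{2 \tau}$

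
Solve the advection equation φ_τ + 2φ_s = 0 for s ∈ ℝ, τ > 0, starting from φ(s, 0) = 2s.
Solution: By method of characteristics (waves move right with speed 2):
Along characteristics s - 2τ = const, φ is constant, so φ(s,τ) = f(s - 2τ) with f = φ(·, 0).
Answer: φ(s, τ) = 2s - 4τ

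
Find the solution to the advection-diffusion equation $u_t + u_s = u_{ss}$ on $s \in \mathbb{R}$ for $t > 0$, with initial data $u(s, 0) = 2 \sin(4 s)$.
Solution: Moving frame: $\eta = s - t$, $\sigma = t$, $u = w(\eta,\sigma)$, so $u_t = w_{\sigma} - w_{\eta}$ and $u_{ss} = w_{\eta\eta}$.
Hence $u_t + u_s = w_{\sigma}$ and the PDE becomes the heat equation $w_{\sigma} = w_{\eta\eta}$ on $\eta \in \mathbb{R}$.
Initial data: $w(\eta,0) = u(\eta,0) = 2 \sin(4 \eta)$. Each mode $\sin(n\eta)$ decays as $e^{-n^2\sigma}$ on $\mathbb{R}$, so $w(\eta,\sigma) = \sum c_n e^{-n^2\sigma} \sin(n\eta)$ with $c_4=2$: $w(\eta,\sigma) = 2 e^{-16 \sigma} \sin(4 \eta)$.
Substituting back: $u(s,t) = w(s - t, t)$.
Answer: $u(s, t) = 2 e^{-16 t} \sin(4 s - 4 t)$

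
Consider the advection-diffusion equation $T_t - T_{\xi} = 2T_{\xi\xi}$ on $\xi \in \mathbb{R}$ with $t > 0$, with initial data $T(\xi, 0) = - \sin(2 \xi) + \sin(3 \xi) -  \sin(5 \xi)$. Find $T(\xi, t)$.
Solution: Moving frame: $\eta = \xi + t$, $\sigma = t$, $T = u(\eta,\sigma)$, so $T_t = u_{\sigma} + u_{\eta}$ and $T_{\xi\xi} = u_{\eta\eta}$.
Hence $T_t - T_{\xi} = u_{\sigma}$ and the PDE becomes the heat equation $u_{\sigma} = 2u_{\eta\eta}$ on $\eta \in \mathbb{R}$.
Initial data: $u(\eta,0) = T(\eta,0) = - \sin(2 \eta) + \sin(3 \eta) - \sin(5 \eta)$. Each mode $\sin(n\eta)$ decays as $e^{-2n^2\sigma}$ on $\mathbb{R}$, so $u(\eta,\sigma) = \sum c_n e^{-2n^2\sigma} \sin(n\eta)$ with $c_2=-1, c_3=1, c_5=-1$: $u(\eta,\sigma) = - e^{-8 \sigma} \sin(2 \eta) + e^{-18 \sigma} \sin(3 \eta) - e^{-50 \sigma} \sin(5 \eta)$.
Substituting back: $T(\xi,t) = u(\xi + t, t)$.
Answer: $T(\xi, t) = - e^{-8 t} \sin(2 \xi + 2 t) + e^{-18 t} \sin(3 \xi + 3 t) -  e^{-50 t} \sin(5 \xi + 5 t)$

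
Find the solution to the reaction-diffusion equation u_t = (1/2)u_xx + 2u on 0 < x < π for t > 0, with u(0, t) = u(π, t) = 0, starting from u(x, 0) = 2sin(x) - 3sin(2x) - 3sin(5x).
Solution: Substitute u = exp(2t)w, i.e. w = exp(-2t)u.
By the product rule, u_t = exp(2t)(w_t + 2w), u_xx = exp(2t)w_xx.
Substituting into the PDE and dividing by exp(2t): w_t + 2w = (1/2)w_xx + 2w.
The lower-order terms cancel, leaving the standard heat equation w_t = (1/2)w_xx.
Initial data for w: w(x,0) = u(x,0) = 2sin(x) - 3sin(2x) - 3sin(5x). The boundary conditions carry over: w(0,t) = w(π,t) = 0.
Solve for w:
  Using separation of variables w = X(x)T(t):
  Eigenfunctions: sin(nx), n = 1, 2, 3, ...
  General solution: w(x, t) = Σ c_n sin(nx) exp(-n² t/2)
  Matching w(x,0) = 2sin(x) - 3sin(2x) - 3sin(5x) term by term: c_1=2, c_2=-3, c_5=-3.
Hence w(x,t) = -3exp(-2t)sin(2x) + 2exp(-t/2)sin(x) - 3exp(-25t/2)sin(5x).
Transform back: u(x,t) = exp(2t)w(x,t).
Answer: u(x, t) = 2exp(3t/2)sin(x) - 3sin(2x) - 3exp(-21t/2)sin(5x)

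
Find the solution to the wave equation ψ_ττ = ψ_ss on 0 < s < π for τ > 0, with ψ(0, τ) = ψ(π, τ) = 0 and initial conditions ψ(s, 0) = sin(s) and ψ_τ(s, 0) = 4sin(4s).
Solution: Using separation of variables ψ = X(s)T(τ):
Eigenfunctions: sin(ns), n = 1, 2, 3, ...
General solution: ψ(s, τ) = Σ [A_n cos(n τ) + B_n sin(n τ)] sin(ns)
From ψ(s,0) = sin(s): A_1=1. From ψ_τ(s,0) = 4sin(4s), using ψ_τ(s,0) = Σ ω_n B_n sin(ns) with ω_n = n: B_4 = 4/4 = 1.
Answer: ψ(s, τ) = sin(s)cos(τ) + sin(4s)sin(4τ)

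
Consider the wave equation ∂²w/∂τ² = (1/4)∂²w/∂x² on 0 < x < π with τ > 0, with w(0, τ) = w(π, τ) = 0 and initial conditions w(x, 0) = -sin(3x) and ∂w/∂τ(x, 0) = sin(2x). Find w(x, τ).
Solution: Using separation of variables w = X(x)T(τ):
Eigenfunctions: sin(nx), n = 1, 2, 3, ...
General solution: w(x, τ) = Σ [A_n cos(n τ/2) + B_n sin(n τ/2)] sin(nx)
From w(x,0) = -sin(3x): A_3=-1. From w_τ(x,0) = sin(2x), using w_τ(x,0) = Σ ω_n B_n sin(nx) with ω_n = n/2: B_2 = 1/1 = 1.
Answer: w(x, τ) = sin(2x)sin(τ) - sin(3x)cos(3τ/2)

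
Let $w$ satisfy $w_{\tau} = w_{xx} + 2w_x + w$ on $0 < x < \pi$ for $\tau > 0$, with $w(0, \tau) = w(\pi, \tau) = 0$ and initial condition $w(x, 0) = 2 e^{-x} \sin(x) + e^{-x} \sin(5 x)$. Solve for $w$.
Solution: Substitute $w = e^{-x}u$.
Then $w_x = e^{-x}(u_x - u)$, $w_{xx} = e^{-x}(u_{xx} - 2u_x + u)$, $w_{\tau} = e^{-x}u_{\tau}$; substituting and dividing by $e^{-x}$, the lower-order terms cancel: $u_{\tau} = u_{xx}$ (standard heat equation).
Data for $u$: $u(x,0) = e^{x}w(x,0) = 2 \sin(x) + \sin(5 x)$. The boundary conditions carry over: $u(0,\tau) = u(\pi,\tau) = 0$.
Separating variables: $u = \sum c_n e^{-n^2\tau} \sin(nx)$. From $u(x,0) = 2 \sin(x) + \sin(5 x)$: $c_1=2, c_5=1$.
So $u(x,\tau) = 2 e^{-\tau} \sin(x) + e^{-25 \tau} \sin(5 x)$, and $w(x,\tau) = e^{-x}u(x,\tau)$.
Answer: $w(x, \tau) = 2 e^{-\tau} e^{-x} \sin(x) + e^{-25 \tau} e^{-x} \sin(5 x)$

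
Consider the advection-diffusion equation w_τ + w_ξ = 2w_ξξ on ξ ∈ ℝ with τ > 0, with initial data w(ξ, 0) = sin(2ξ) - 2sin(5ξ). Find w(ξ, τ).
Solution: Change to a moving frame: let η = ξ - τ, σ = τ and write w(ξ,τ) = u(η,σ).
By the chain rule w_τ = u_σ - u_η, w_ξ = u_η, w_ξξ = u_ηη.
Then w_τ + w_ξ = u_σ: the advection term cancels and the PDE becomes the heat equation u_σ = 2u_ηη on η ∈ ℝ.
Initial data: u(η,0) = w(η,0) = sin(2η) - 2sin(5η).
On η ∈ ℝ each mode satisfies (sin(nη))″ = -n² sin(nη), so exp(-2n²σ) sin(nη) solves the heat equation; by superposition u(η,σ) = Σ c_n exp(-2n²σ) sin(nη).
Reading off the coefficients: c_2=1, c_5=-2, so u(η,σ) = exp(-8σ)sin(2η) - 2exp(-50σ)sin(5η).
Substituting back η = ξ - τ, σ = τ: w(ξ,τ) = u(ξ - τ, τ).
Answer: w(ξ, τ) = exp(-8τ)sin(2ξ - 2τ) - 2exp(-50τ)sin(5ξ - 5τ)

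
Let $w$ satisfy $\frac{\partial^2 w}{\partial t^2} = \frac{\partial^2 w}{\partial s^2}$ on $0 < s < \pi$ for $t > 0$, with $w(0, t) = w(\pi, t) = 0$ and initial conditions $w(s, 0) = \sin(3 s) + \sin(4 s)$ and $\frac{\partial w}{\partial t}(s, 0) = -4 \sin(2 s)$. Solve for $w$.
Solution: Using separation of variables $w = X(s)T(t)$:
Eigenfunctions: $\sin(ns)$, $n = 1, 2, 3, \ldots$
General solution: $w(s, t) = \sum [A_n \cos(n t) + B_n \sin(n t)] \sin(ns)$
From $w(s,0) = \sin(3 s) + \sin(4 s)$: $A_3=1, A_4=1$. From $w_t(s,0) = -4 \sin(2 s)$, using $w_t(s,0) = \sum \omega_n B_n \sin(ns)$ with $\omega_n = n$: $B_2 = (-4)/2 = -2$.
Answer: $w(s, t) = -2 \sin(2 s) \sin(2 t) + \sin(3 s) \cos(3 t) + \sin(4 s) \cos(4 t)$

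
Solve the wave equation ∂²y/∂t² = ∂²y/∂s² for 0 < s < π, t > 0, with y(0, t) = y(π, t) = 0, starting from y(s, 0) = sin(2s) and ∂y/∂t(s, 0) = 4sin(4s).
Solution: Using separation of variables y = X(s)T(t):
Eigenfunctions: sin(ns), n = 1, 2, 3, ...
General solution: y(s, t) = Σ [A_n cos(n t) + B_n sin(n t)] sin(ns)
From y(s,0) = sin(2s): A_2=1. From y_t(s,0) = 4sin(4s), using y_t(s,0) = Σ ω_n B_n sin(ns) with ω_n = n: B_4 = 4/4 = 1.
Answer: y(s, t) = sin(2s)cos(2t) + sin(4s)sin(4t)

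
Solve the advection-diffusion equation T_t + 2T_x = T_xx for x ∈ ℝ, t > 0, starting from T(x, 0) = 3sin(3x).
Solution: Moving frame: η = x - 2t, σ = t, T = u(η,σ), so T_t = u_σ - 2u_η and T_xx = u_ηη.
Hence T_t + 2T_x = u_σ and the PDE becomes the heat equation u_σ = u_ηη on η ∈ ℝ.
Initial data: u(η,0) = T(η,0) = 3sin(3η). Each mode sin(nη) decays as exp(-n²σ) on ℝ, so u(η,σ) = Σ c_n exp(-n²σ) sin(nη) with c_3=3: u(η,σ) = 3exp(-9σ)sin(3η).
Substituting back: T(x,t) = u(x - 2t, t).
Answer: T(x, t) = -3exp(-9t)sin(6t - 3x)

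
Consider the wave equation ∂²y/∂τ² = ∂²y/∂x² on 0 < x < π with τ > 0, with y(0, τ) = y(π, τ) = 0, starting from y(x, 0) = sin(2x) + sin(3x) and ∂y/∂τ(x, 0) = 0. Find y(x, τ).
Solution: Separating variables: y = Σ [A_n cos(ω_n τ) + B_n sin(ω_n τ)] sin(nx), ω_n = n. From ICs: A_2=1, A_3=1.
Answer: y(x, τ) = sin(2x)cos(2τ) + sin(3x)cos(3τ)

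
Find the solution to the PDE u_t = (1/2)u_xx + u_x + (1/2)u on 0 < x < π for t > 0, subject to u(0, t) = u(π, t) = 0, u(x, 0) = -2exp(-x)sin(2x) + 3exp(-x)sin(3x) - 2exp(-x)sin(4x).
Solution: Substitute u = exp(-x)w.
Then u_x = exp(-x)(w_x - w), u_xx = exp(-x)(w_xx - 2w_x + w), u_t = exp(-x)w_t; substituting and dividing by exp(-x), the lower-order terms cancel: w_t = (1/2)w_xx (standard heat equation).
Data for w: w(x,0) = exp(x)u(x,0) = -2sin(2x) + 3sin(3x) - 2sin(4x). The boundary conditions carry over: w(0,t) = w(π,t) = 0.
Separating variables: w = Σ c_n exp(-n²t/2) sin(nx). From w(x,0) = -2sin(2x) + 3sin(3x) - 2sin(4x): c_2=-2, c_3=3, c_4=-2.
So w(x,t) = -2exp(-2t)sin(2x) - 2exp(-8t)sin(4x) + 3exp(-9t/2)sin(3x), and u(x,t) = exp(-x)w(x,t).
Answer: u(x, t) = -2exp(-2t)exp(-x)sin(2x) - 2exp(-8t)exp(-x)sin(4x) + 3exp(-9t/2)exp(-x)sin(3x)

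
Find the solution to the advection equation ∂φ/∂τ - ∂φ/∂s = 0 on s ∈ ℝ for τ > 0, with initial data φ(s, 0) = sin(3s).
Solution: By method of characteristics (waves move left with speed 1):
Along characteristics s + τ = const, φ is constant, so φ(s,τ) = f(s + τ) with f = φ(·, 0).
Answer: φ(s, τ) = sin(3s + 3τ)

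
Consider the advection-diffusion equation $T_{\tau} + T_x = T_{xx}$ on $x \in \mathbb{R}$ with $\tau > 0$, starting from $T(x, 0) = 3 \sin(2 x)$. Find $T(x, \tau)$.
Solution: Change to a moving frame: let $\eta = x - \tau$, $\sigma = \tau$ and write $T(x,\tau) = u(\eta,\sigma)$.
By the chain rule $T_{\tau} = u_{\sigma} - u_{\eta}$, $T_x = u_{\eta}$, $T_{xx} = u_{\eta\eta}$.
Then $T_{\tau} + T_x = u_{\sigma}$: the advection term cancels and the PDE becomes the heat equation $u_{\sigma} = u_{\eta\eta}$ on $\eta \in \mathbb{R}$.
Initial data: $u(\eta,0) = T(\eta,0) = 3 \sin(2 \eta)$.
On $\eta \in \mathbb{R}$ each mode satisfies $(\sin(n\eta))'' = -n^2 \sin(n\eta)$, so $e^{-n^2\sigma} \sin(n\eta)$ solves the heat equation; by superposition $u(\eta,\sigma) = \sum c_n e^{-n^2\sigma} \sin(n\eta)$.
Reading off the coefficients: $c_2=3$, so $u(\eta,\sigma) = 3 e^{-4 \sigma} \sin(2 \eta)$.
Substituting back $\eta = x - \tau$, $\sigma = \tau$: $T(x,\tau) = u(x - \tau, \tau)$.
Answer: $T(x, \tau) = -3 e^{-4 \tau} \sin(2 \tau - 2 x)$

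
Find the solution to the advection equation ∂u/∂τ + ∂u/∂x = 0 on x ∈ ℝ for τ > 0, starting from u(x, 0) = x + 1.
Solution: By characteristics (dx/dτ = 1), u(x,τ) = f(x - τ) with f = u(·, 0).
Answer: u(x, τ) = x - τ + 1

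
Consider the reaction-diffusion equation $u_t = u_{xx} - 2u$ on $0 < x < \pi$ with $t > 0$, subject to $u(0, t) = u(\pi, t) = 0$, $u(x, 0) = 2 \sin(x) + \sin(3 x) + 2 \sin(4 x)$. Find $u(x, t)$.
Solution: Substitute $u = e^{-2t}w$.
Then $u_t = e^{-2t}(w_t - 2w)$, $u_{xx} = e^{-2t}w_{xx}$; substituting and dividing by $e^{-2t}$, the lower-order terms cancel: $w_t = w_{xx}$ (standard heat equation).
Data for $w$: $w(x,0) = u(x,0) = 2 \sin(x) + \sin(3 x) + 2 \sin(4 x)$. The boundary conditions carry over: $w(0,t) = w(\pi,t) = 0$.
Separating variables: $w = \sum c_n e^{-n^2t} \sin(nx)$. From $w(x,0) = 2 \sin(x) + \sin(3 x) + 2 \sin(4 x)$: $c_1=2, c_3=1, c_4=2$.
So $w(x,t) = 2 e^{-t} \sin(x) + e^{-9 t} \sin(3 x) + 2 e^{-16 t} \sin(4 x)$, and $u(x,t) = e^{-2t}w(x,t)$.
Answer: $u(x, t) = 2 e^{-3 t} \sin(x) + e^{-11 t} \sin(3 x) + 2 e^{-18 t} \sin(4 x)$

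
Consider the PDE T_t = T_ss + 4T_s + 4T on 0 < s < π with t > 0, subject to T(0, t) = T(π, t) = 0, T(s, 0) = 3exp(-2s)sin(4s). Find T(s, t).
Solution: Substitute T = exp(-2s)u, i.e. u = exp(2s)T.
By the product rule, T_s = exp(-2s)(u_s - 2u), T_ss = exp(-2s)(u_ss - 4u_s + 4u), T_t = exp(-2s)u_t.
Substituting into the PDE and dividing by exp(-2s): u_t = (u_ss - 4u_s + 4u) + 4(u_s - 2u) + 4u.
The lower-order terms cancel, leaving the standard heat equation u_t = u_ss.
Initial data for u: u(s,0) = exp(2s)T(s,0) = 3sin(4s). The boundary conditions carry over: u(0,t) = u(π,t) = 0.
Solve for u:
  Using separation of variables u = X(s)G(t):
  Eigenfunctions: sin(ns), n = 1, 2, 3, ...
  General solution: u(s, t) = Σ c_n sin(ns) exp(-n² t)
  Matching u(s,0) = 3sin(4s) term by term: c_4=3.
Hence u(s,t) = 3exp(-16t)sin(4s).
Transform back: T(s,t) = exp(-2s)u(s,t).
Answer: T(s, t) = 3exp(-2s)exp(-16t)sin(4s)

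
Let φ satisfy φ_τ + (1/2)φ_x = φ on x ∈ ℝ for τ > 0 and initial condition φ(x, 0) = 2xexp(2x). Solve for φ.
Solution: Substitute φ = exp(2x)u.
Then φ_x = exp(2x)(u_x + 2u), φ_τ = exp(2x)u_τ; substituting and dividing by exp(2x), the lower-order terms cancel: u_τ + (1/2)u_x = 0 (standard advection equation).
Data for u: u(x,0) = exp(-2x)φ(x,0) = 2x.
By characteristics (dx/dτ = 1/2), u(x,τ) = f(x - (1/2)τ) with f = u(·, 0).
So u(x,τ) = 2x - τ, and φ(x,τ) = exp(2x)u(x,τ).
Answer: φ(x, τ) = 2xexp(2x) - τexp(2x)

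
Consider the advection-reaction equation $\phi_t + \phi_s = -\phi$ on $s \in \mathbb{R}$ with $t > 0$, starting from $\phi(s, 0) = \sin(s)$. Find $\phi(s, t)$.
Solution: Substitute $\phi = e^{-t}u$, i.e. $u = e^{t}\phi$.
By the product rule, $\phi_t = e^{-t}(u_t - u)$, $\phi_s = e^{-t}u_s$.
Substituting into the PDE and dividing by $e^{-t}$: $u_t - u + u_s = -u$.
The lower-order terms cancel, leaving the standard advection equation $u_t + u_s = 0$.
Initial data for $u$: $u(s,0) = \phi(s,0) = \sin(s)$.
Solve for $u$:
  By method of characteristics (waves move right with speed 1):
  Along characteristics $s - t =$ const, $u$ is constant, so $u(s,t) = f(s - t)$ with $f = u( \cdot , 0)$.
Hence $u(s,t) = \sin(s - t)$.
Transform back: $\phi(s,t) = e^{-t}u(s,t)$.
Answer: $\phi(s, t) = e^{-t} \sin(s - t)$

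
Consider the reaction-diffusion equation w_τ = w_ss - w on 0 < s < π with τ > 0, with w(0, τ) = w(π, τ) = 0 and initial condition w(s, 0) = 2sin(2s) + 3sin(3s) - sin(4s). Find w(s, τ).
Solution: Substitute w = exp(-τ)u.
Then w_τ = exp(-τ)(u_τ - u), w_ss = exp(-τ)u_ss; substituting and dividing by exp(-τ), the lower-order terms cancel: u_τ = u_ss (standard heat equation).
Data for u: u(s,0) = w(s,0) = 2sin(2s) + 3sin(3s) - sin(4s). The boundary conditions carry over: u(0,τ) = u(π,τ) = 0.
Separating variables: u = Σ c_n exp(-n²τ) sin(ns). From u(s,0) = 2sin(2s) + 3sin(3s) - sin(4s): c_2=2, c_3=3, c_4=-1.
So u(s,τ) = 2exp(-4τ)sin(2s) + 3exp(-9τ)sin(3s) - exp(-16τ)sin(4s), and w(s,τ) = exp(-τ)u(s,τ).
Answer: w(s, τ) = 2exp(-5τ)sin(2s) + 3exp(-10τ)sin(3s) - exp(-17τ)sin(4s)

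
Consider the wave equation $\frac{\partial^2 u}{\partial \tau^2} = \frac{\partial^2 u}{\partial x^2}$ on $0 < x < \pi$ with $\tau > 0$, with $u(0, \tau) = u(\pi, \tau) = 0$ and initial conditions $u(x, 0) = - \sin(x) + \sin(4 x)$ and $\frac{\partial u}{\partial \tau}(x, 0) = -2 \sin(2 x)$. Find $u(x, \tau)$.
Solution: Using separation of variables $u = X(x)T(\tau)$:
Eigenfunctions: $\sin(nx)$, $n = 1, 2, 3, \ldots$
General solution: $u(x, \tau) = \sum [A_n \cos(n \tau) + B_n \sin(n \tau)] \sin(nx)$
From $u(x,0) = - \sin(x) + \sin(4 x)$: $A_1=-1, A_4=1$. From $u_{\tau}(x,0) = -2 \sin(2 x)$, using $u_{\tau}(x,0) = \sum \omega_n B_n \sin(nx)$ with $\omega_n = n$: $B_2 = (-2)/2 = -1$.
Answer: $u(x, \tau) = - \sin(2 \tau) \sin(2 x) -  \sin(x) \cos(\tau) + \sin(4 x) \cos(4 \tau)$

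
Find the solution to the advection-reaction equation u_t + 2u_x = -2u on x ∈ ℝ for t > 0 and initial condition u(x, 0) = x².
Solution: Substitute u = exp(-2t)w, i.e. w = exp(2t)u.
By the product rule, u_t = exp(-2t)(w_t - 2w), u_x = exp(-2t)w_x.
Substituting into the PDE and dividing by exp(-2t): w_t - 2w + 2w_x = -2w.
The lower-order terms cancel, leaving the standard advection equation w_t + 2w_x = 0.
Initial data for w: w(x,0) = u(x,0) = x².
Solve for w:
  By method of characteristics (waves move right with speed 2):
  Along characteristics x - 2t = const, w is constant, so w(x,t) = f(x - 2t) with f = w(·, 0).
Hence w(x,t) = 4t² - 4tx + x².
Transform back: u(x,t) = exp(-2t)w(x,t).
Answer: u(x, t) = 4t²exp(-2t) - 4txexp(-2t) + x²exp(-2t)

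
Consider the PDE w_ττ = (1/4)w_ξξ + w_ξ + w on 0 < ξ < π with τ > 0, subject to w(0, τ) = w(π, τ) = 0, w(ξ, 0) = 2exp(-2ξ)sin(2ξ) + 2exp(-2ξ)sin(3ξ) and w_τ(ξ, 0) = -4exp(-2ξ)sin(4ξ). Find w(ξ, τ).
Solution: Substitute w = exp(-2ξ)u.
Then w_ξ = exp(-2ξ)(u_ξ - 2u), w_ξξ = exp(-2ξ)(u_ξξ - 4u_ξ + 4u), w_ττ = exp(-2ξ)u_ττ; substituting and dividing by exp(-2ξ), the lower-order terms cancel: u_ττ = (1/4)u_ξξ (standard wave equation).
Data for u: u(ξ,0) = exp(2ξ)w(ξ,0) = 2sin(2ξ) + 2sin(3ξ); u_τ(ξ,0) = exp(2ξ)w_τ(ξ,0) = -4sin(4ξ). The boundary conditions carry over: u(0,τ) = u(π,τ) = 0.
Separating variables: u = Σ [A_n cos(ω_n τ) + B_n sin(ω_n τ)] sin(nξ), ω_n = n/2. From ICs (B_n = velocity coefficient / ω_n): A_2=2, A_3=2, B_4=-2.
So u(ξ,τ) = 2sin(2ξ)cos(τ) + 2sin(3ξ)cos(3τ/2) - 2sin(4ξ)sin(2τ), and w(ξ,τ) = exp(-2ξ)u(ξ,τ).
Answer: w(ξ, τ) = 2exp(-2ξ)sin(2ξ)cos(τ) + 2exp(-2ξ)sin(3ξ)cos(3τ/2) - 2exp(-2ξ)sin(4ξ)sin(2τ)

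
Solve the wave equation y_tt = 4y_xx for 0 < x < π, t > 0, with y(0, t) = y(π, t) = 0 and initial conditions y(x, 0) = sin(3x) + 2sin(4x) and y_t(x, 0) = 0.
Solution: Using separation of variables y = X(x)T(t):
Eigenfunctions: sin(nx), n = 1, 2, 3, ...
General solution: y(x, t) = Σ [A_n cos(2n t) + B_n sin(2n t)] sin(nx)
From y(x,0) = sin(3x) + 2sin(4x): A_3=1, A_4=2. From y_t(x,0) = 0: all B_n = 0.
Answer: y(x, t) = sin(3x)cos(6t) + 2sin(4x)cos(8t)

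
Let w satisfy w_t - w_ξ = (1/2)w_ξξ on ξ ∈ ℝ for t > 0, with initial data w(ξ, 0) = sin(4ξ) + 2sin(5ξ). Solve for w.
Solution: Moving frame: η = ξ + t, σ = t, w = u(η,σ), so w_t = u_σ + u_η and w_ξξ = u_ηη.
Hence w_t - w_ξ = u_σ and the PDE becomes the heat equation u_σ = (1/2)u_ηη on η ∈ ℝ.
Initial data: u(η,0) = w(η,0) = sin(4η) + 2sin(5η). Each mode sin(nη) decays as exp(-n²σ/2) on ℝ, so u(η,σ) = Σ c_n exp(-n²σ/2) sin(nη) with c_4=1, c_5=2: u(η,σ) = exp(-8σ)sin(4η) + 2exp(-25σ/2)sin(5η).
Substituting back: w(ξ,t) = u(ξ + t, t).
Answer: w(ξ, t) = exp(-8t)sin(4t + 4ξ) + 2exp(-25t/2)sin(5t + 5ξ)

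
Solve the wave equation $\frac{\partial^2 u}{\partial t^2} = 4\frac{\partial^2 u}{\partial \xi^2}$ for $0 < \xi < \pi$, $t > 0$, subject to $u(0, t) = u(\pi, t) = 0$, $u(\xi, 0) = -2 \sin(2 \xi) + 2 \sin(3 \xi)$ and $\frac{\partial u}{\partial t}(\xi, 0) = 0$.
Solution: Separating variables: $u = \sum [A_n \cos(\omega_n t) + B_n \sin(\omega_n t)] \sin(n\xi)$, $\omega_n = 2n$. From ICs: $A_2=-2, A_3=2$.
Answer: $u(\xi, t) = -2 \sin(2 \xi) \cos(4 t) + 2 \sin(3 \xi) \cos(6 t)$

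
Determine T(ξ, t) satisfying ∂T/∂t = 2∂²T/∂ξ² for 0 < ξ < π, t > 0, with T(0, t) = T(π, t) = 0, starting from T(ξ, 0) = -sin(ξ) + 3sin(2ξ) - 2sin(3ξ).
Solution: Separating variables: T = Σ c_n exp(-2n²t) sin(nξ). From T(ξ,0) = -sin(ξ) + 3sin(2ξ) - 2sin(3ξ): c_1=-1, c_2=3, c_3=-2.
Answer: T(ξ, t) = -exp(-2t)sin(ξ) + 3exp(-8t)sin(2ξ) - 2exp(-18t)sin(3ξ)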